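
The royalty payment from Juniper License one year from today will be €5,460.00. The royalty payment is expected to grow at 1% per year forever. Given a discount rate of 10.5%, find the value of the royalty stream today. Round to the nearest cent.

€57473.68

Growing perpetuity: P = D₁ / (r − g) = €5,460.0000 / (0.105 − 0.01) = €57,473.68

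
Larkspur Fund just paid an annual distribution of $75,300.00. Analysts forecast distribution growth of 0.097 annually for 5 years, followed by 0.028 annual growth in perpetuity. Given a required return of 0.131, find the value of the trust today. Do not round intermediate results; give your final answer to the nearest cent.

$989041.04

D_1 = 82604.10000
D_2 = 90616.69770
D_3 = 99406.51738
D_4 = 109048.94956
D_5 = 119626.69767
Terminal value at year 5: TV = D_5×(1+g_2)/(r−g_2) = 122976.24520/0.103 = 1193944.12820
P_0 = D_1/(1+r)^1 + D_2/(1+r)^2 + D_3/(1+r)^3 + D_4/(1+r)^4 + D_5/(1+r)^5 + TV/(1+r)^5
    = 73036.33952 + 70840.72896 + 68711.12261 + 66645.53625 + 64642.04533 + 645165.26797 = 989041.04065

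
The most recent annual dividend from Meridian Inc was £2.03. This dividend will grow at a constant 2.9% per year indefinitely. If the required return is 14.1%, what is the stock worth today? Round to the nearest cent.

D₁ = D₀ × (1 + g) = £2.03 × 1.029 = £2.0889
Growing perpetuity: P = D₁ / (r − g) = £2.0889 / (0.141 − 0.029) = £18.65

£18.65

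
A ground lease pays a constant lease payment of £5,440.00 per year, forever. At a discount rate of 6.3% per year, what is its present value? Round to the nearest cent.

£86349.21

Level perpetuity: PV = C / r = £5,440.00 / 0.063 = £86,349.21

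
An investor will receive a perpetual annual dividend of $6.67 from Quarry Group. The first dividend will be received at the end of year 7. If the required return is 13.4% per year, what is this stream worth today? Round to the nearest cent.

Value at end of year 6: C / r = $6.67 / 0.134 = $49.7761
Discount to today: PV = $49.7761 / (1 + 0.134)^6 = $49.7761 / 2.126563 = $23.41

$23.41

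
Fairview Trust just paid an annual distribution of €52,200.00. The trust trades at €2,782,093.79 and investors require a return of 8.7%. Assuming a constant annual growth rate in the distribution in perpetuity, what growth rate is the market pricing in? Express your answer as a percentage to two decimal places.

6.70%

P = D₀(1+g)/(r−g) ⇒ P(r−g) = D₀(1+g) ⇒ g(P+D₀) = P·r − D₀
g = (P·r − D₀)/(P + D₀) = (€2,782,093.79×0.087 − €52,200.00) / (€2,782,093.79 + €52,200.00) = 0.066980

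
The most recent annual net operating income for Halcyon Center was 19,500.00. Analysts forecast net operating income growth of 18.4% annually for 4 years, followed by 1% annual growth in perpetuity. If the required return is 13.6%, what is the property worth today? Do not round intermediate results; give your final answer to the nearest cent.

271045.11

D_1 = 23088.00000
D_2 = 27336.19200
D_3 = 32366.05133
D_4 = 38321.40477
Terminal value at year 4: TV = D_4×(1+g_2)/(r−g_2) = 38704.61882/0.126 = 307179.51445
P_0 = D_1/(1+r)^1 + D_2/(1+r)^2 + D_3/(1+r)^3 + D_4/(1+r)^4 + TV/(1+r)^4
    = 20323.94366 + 21182.70184 + 22077.74558 + 23010.60807 + 184450.11234 = 271045.11151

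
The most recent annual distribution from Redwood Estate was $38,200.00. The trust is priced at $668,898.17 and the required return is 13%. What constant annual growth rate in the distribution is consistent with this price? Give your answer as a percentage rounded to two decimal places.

P = D₀(1+g)/(r−g) ⇒ P(r−g) = D₀(1+g) ⇒ g(P+D₀) = P·r − D₀
g = (P·r − D₀)/(P + D₀) = ($668,898.17×0.13 − $38,200.00) / ($668,898.17 + $38,200.00) = 0.068953

6.90%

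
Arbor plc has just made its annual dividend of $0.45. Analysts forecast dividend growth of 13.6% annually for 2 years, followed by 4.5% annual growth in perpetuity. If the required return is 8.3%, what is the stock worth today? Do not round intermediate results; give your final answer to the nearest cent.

D_1 = 0.51120
D_2 = 0.58072
Terminal value at year 2: TV = D_2×(1+g_2)/(r−g_2) = 0.60686/0.038 = 15.96989
P_0 = D_1/(1+r)^1 + D_2/(1+r)^2 + TV/(1+r)^2
    = 0.47202 + 0.49512 + 13.61586 = 14.58300

$14.58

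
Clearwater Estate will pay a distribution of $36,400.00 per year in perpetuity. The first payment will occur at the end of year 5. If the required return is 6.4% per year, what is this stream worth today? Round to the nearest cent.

$443766.89

Value at end of year 4: C / r = $36,400.00 / 0.064 = $568,750.0000
Discount to today: PV = $568,750.0000 / (1 + 0.064)^4 = $568,750.0000 / 1.281641 = $443,766.89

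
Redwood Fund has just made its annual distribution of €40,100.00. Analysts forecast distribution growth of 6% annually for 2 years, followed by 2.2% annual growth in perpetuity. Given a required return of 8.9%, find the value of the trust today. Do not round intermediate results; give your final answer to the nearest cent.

€656555.54

D_1 = 42506.00000
D_2 = 45056.36000
Terminal value at year 2: TV = D_2×(1+g_2)/(r−g_2) = 46047.59992/0.067 = 687277.61075
P_0 = D_1/(1+r)^1 + D_2/(1+r)^2 + TV/(1+r)^2
    = 39032.13958 + 37992.71621 + 579530.68606 = 656555.54185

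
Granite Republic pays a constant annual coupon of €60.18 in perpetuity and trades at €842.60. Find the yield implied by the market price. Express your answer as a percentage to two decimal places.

7.14%

P = C/r ⇒ r = C/P = €60.18/€842.60 = 0.071422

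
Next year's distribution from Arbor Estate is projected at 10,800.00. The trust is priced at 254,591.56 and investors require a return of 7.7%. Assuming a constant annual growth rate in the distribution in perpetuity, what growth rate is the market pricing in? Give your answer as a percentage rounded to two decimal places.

P = D₁/(r−g) ⇒ g = r − D₁/P = 0.077 − 10,800.00/254,591.56 = 0.034579

3.46%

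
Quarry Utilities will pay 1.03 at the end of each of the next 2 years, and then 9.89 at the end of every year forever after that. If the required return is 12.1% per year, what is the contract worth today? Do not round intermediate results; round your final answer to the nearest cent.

66.78

PV of 2-year annuity: 1.03 × [1 − (1+0.121)^−2] / 0.121 = 1.73847
Perpetuity value at year 2: 9.89 / 0.121 = 81.73554
PV of perpetuity: 81.73554 / (1+0.121)^2 = 65.04287
Total PV = 1.73847 + 65.04287 = 66.78134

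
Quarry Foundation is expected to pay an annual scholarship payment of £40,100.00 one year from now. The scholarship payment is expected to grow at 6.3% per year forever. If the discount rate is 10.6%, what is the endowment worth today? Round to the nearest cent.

£932558.14

Growing perpetuity: P = D₁ / (r − g) = £40,100.0000 / (0.106 − 0.063) = £932,558.14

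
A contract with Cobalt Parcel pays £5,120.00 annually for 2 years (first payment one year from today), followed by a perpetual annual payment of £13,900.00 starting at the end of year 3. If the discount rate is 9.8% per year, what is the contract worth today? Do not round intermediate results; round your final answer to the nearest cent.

£126557.72

PV of 2-year annuity: £5,120.00 × [1 − (1+0.098)^−2] / 0.098 = 8909.85763
Perpetuity value at year 2: £13,900.00 / 0.098 = 141836.73469
PV of perpetuity: 141836.73469 / (1+0.098)^2 = 117647.86339
Total PV = 8909.85763 + 117647.86339 = 126557.72102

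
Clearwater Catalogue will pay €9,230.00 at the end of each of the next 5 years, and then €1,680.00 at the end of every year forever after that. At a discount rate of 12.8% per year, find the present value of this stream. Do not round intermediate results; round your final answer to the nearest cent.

PV of 5-year annuity: €9,230.00 × [1 − (1+0.128)^−5] / 0.128 = 32623.09388
Perpetuity value at year 5: €1,680.00 / 0.128 = 13125.00000
PV of perpetuity: 13125.00000 / (1+0.128)^5 = 7187.10209
Total PV = 32623.09388 + 7187.10209 = 39810.19597

€39810.20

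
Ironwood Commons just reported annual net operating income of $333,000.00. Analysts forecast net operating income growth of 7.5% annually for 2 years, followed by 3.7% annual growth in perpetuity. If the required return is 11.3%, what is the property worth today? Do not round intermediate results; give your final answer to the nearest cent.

$4871012.73

D_1 = 357975.00000
D_2 = 384823.12500
Terminal value at year 2: TV = D_2×(1+g_2)/(r−g_2) = 399061.58063/0.076 = 5250810.27138
P_0 = D_1/(1+r)^1 + D_2/(1+r)^2 + TV/(1+r)^2
    = 321630.72776 + 310649.62475 + 4238732.37979 = 4871012.73230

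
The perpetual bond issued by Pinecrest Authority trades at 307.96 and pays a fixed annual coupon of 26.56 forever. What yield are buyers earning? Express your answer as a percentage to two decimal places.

8.62%

P = C/r ⇒ r = C/P = 26.56/307.96 = 0.086245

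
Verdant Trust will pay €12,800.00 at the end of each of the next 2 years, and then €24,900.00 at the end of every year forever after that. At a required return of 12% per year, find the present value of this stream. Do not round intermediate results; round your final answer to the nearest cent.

€187050.38

PV of 2-year annuity: €12,800.00 × [1 − (1+0.12)^−2] / 0.12 = 21632.65306
Perpetuity value at year 2: €24,900.00 / 0.12 = 207500.00000
PV of perpetuity: 207500.00000 / (1+0.12)^2 = 165417.72959
Total PV = 21632.65306 + 165417.72959 = 187050.38265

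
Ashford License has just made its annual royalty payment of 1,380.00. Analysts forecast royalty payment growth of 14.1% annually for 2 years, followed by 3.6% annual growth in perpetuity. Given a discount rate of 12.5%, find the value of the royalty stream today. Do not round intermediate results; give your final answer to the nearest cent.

19343.16

D_1 = 1574.58000
D_2 = 1796.59578
Terminal value at year 2: TV = D_2×(1+g_2)/(r−g_2) = 1861.27323/0.089 = 20913.18234
P_0 = D_1/(1+r)^1 + D_2/(1+r)^2 + TV/(1+r)^2
    = 1399.62667 + 1419.53247 + 16523.99592 = 19343.15506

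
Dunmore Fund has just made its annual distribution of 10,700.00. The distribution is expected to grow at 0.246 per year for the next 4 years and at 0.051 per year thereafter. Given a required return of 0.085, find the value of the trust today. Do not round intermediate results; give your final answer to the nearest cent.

D_1 = 13332.20000
D_2 = 16611.92120
D_3 = 20698.45382
D_4 = 25790.27345
Terminal value at year 4: TV = D_4×(1+g_2)/(r−g_2) = 27105.57740/0.034 = 797222.86470
P_0 = D_1/(1+r)^1 + D_2/(1+r)^2 + D_3/(1+r)^3 + D_4/(1+r)^4 + TV/(1+r)^4
    = 12287.74194 + 14111.08429 + 16204.98712 + 18609.59811 + 575255.51800 = 636468.92945

636468.93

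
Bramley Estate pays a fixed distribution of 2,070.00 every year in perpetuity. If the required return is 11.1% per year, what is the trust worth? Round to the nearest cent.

Level perpetuity: PV = C / r = 2,070.00 / 0.111 = 18,648.65

18648.65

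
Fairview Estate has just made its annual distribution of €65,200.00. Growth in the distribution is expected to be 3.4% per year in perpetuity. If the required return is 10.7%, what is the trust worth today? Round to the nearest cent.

D₁ = D₀ × (1 + g) = €65,200.00 × 1.034 = €67,416.8000
Growing perpetuity: P = D₁ / (r − g) = €67,416.8000 / (0.107 − 0.034) = €923,517.81

€923517.81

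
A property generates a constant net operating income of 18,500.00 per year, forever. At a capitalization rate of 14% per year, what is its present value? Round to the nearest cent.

Level perpetuity: PV = C / r = 18,500.00 / 0.14 = 132,142.86

132142.86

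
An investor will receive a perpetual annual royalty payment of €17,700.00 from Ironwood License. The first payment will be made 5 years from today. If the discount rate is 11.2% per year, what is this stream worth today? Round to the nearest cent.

Value at end of year 4: C / r = €17,700.00 / 0.112 = €158,035.7143
Discount to today: PV = €158,035.7143 / (1 + 0.112)^4 = €158,035.7143 / 1.529041 = €103,356.10

€103356.10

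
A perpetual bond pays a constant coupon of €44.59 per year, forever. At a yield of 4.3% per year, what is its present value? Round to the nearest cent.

€1036.98

Level perpetuity: PV = C / r = €44.59 / 0.043 = €1,036.98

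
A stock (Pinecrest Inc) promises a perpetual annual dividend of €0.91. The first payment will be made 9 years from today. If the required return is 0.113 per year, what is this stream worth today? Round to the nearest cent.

Value at end of year 8: C / r = €0.91 / 0.113 = €8.0531
Discount to today: PV = €8.0531 / (1 + 0.113)^8 = €8.0531 / 2.354840 = €3.42

€3.42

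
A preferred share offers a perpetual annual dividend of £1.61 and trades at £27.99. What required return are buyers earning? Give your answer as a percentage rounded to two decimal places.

5.75%

P = C/r ⇒ r = C/P = £1.61/£27.99 = 0.057521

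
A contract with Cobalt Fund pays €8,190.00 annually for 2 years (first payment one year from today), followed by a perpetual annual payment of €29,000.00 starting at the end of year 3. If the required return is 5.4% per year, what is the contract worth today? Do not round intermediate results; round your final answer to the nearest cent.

€498560.91

PV of 2-year annuity: €8,190.00 × [1 − (1+0.054)^−2] / 0.054 = 15142.69306
Perpetuity value at year 2: €29,000.00 / 0.054 = 537037.03704
PV of perpetuity: 537037.03704 / (1+0.054)^2 = 483418.22157
Total PV = 15142.69306 + 483418.22157 = 498560.91463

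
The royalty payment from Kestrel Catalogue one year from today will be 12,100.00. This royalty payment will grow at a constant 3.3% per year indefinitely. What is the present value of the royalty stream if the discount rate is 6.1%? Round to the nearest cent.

Growing perpetuity: P = D₁ / (r − g) = 12,100.0000 / (0.061 − 0.033) = 432,142.86

432142.86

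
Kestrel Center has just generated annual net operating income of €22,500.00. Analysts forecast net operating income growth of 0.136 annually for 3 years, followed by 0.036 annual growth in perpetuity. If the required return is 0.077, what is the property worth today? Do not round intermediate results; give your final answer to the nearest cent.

D_1 = 25560.00000
D_2 = 29036.16000
D_3 = 32985.07776
Terminal value at year 3: TV = D_3×(1+g_2)/(r−g_2) = 34172.54056/0.041 = 833476.59901
P_0 = D_1/(1+r)^1 + D_2/(1+r)^2 + D_3/(1+r)^3 + TV/(1+r)^3
    = 23732.59053 + 25032.70459 + 26404.04124 + 667185.04198 = 742354.37833

€742354.38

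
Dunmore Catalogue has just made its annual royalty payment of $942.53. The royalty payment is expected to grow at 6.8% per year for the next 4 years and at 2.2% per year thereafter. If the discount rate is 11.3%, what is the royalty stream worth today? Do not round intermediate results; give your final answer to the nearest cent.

D_1 = 1006.62204
D_2 = 1075.07234
D_3 = 1148.17726
D_4 = 1226.25331
Terminal value at year 4: TV = D_4×(1+g_2)/(r−g_2) = 1253.23088/0.091 = 13771.76796
P_0 = D_1/(1+r)^1 + D_2/(1+r)^2 + D_3/(1+r)^3 + D_4/(1+r)^4 + TV/(1+r)^4
    = 904.42232 + 867.85538 + 832.76689 + 799.09707 + 8974.47473 = 12378.61638

$12378.62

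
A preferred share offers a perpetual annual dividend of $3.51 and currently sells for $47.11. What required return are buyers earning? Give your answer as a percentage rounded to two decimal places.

P = C/r ⇒ r = C/P = $3.51/$47.11 = 0.074506

7.45%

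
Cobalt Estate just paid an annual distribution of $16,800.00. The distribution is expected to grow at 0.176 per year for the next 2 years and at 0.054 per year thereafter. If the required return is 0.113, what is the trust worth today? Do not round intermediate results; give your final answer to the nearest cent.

$371566.36

D_1 = 19756.80000
D_2 = 23233.99680
Terminal value at year 2: TV = D_2×(1+g_2)/(r−g_2) = 24488.63263/0.059 = 415061.56995
P_0 = D_1/(1+r)^1 + D_2/(1+r)^2 + TV/(1+r)^2
    = 17750.94340 + 18755.71378 + 335059.70036 = 371566.35753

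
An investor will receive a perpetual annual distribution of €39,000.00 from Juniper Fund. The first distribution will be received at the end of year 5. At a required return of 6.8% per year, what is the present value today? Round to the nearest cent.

€440829.53

Value at end of year 4: C / r = €39,000.00 / 0.068 = €573,529.4118
Discount to today: PV = €573,529.4118 / (1 + 0.068)^4 = €573,529.4118 / 1.301023 = €440,829.53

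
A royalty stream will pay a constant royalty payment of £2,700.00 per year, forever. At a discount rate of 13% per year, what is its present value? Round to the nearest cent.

£20769.23

Level perpetuity: PV = C / r = £2,700.00 / 0.13 = £20,769.23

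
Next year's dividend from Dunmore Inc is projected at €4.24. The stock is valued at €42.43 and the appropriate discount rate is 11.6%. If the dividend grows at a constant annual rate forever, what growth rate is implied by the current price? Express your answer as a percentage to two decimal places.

1.61%

P = D₁/(r−g) ⇒ g = r − D₁/P = 0.116 − €4.24/€42.43 = 0.016071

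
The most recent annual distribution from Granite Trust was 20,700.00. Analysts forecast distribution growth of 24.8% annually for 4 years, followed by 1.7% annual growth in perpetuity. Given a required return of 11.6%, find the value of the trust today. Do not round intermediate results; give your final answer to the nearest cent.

D_1 = 25833.60000
D_2 = 32240.33280
D_3 = 40235.93533
D_4 = 50214.44730
Terminal value at year 4: TV = D_4×(1+g_2)/(r−g_2) = 51068.09290/0.099 = 515839.32224
P_0 = D_1/(1+r)^1 + D_2/(1+r)^2 + D_3/(1+r)^3 + D_4/(1+r)^4 + TV/(1+r)^4
    = 23148.38710 + 25886.36837 + 28948.19688 + 32372.17716 + 332550.54718 = 442905.67669

442905.68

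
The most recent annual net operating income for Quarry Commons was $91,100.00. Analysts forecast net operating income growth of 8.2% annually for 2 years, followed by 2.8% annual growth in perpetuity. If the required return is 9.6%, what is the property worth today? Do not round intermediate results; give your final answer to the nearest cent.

$1520981.78

D_1 = 98570.20000
D_2 = 106652.95640
Terminal value at year 2: TV = D_2×(1+g_2)/(r−g_2) = 109639.23918/0.068 = 1612341.75264
P_0 = D_1/(1+r)^1 + D_2/(1+r)^2 + TV/(1+r)^2
    = 89936.31387 + 88787.49234 + 1342257.97245 = 1520981.77866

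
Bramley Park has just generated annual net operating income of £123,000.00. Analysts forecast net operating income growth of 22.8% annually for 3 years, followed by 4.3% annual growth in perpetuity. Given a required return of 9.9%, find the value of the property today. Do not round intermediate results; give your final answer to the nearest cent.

D_1 = 151044.00000
D_2 = 185482.03200
D_3 = 227771.93530
Terminal value at year 3: TV = D_3×(1+g_2)/(r−g_2) = 237566.12851/0.056 = 4242252.29489
P_0 = D_1/(1+r)^1 + D_2/(1+r)^2 + D_3/(1+r)^3 + TV/(1+r)^3
    = 137437.67061 + 153570.02685 + 171595.98997 + 3195975.31311 = 3658579.00054

£3658579.00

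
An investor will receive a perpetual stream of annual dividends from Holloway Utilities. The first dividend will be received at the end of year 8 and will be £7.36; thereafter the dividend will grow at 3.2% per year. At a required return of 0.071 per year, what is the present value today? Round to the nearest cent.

£116.76

Value at end of year 7: C₁ / (r − g) = £7.36 / (0.071 − 0.032) = £188.7179
Discount to today: PV = £188.7179 / (1 + 0.071)^7 = £188.7179 / 1.616316 = £116.76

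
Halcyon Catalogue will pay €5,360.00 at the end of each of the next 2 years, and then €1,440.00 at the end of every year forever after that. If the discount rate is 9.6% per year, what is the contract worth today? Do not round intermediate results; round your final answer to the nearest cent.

PV of 2-year annuity: €5,360.00 × [1 − (1+0.096)^−2] / 0.096 = 9352.65598
Perpetuity value at year 2: €1,440.00 / 0.096 = 15000.00000
PV of perpetuity: 15000.00000 / (1+0.096)^2 = 12487.34616
Total PV = 9352.65598 + 12487.34616 = 21840.00213

€21840.00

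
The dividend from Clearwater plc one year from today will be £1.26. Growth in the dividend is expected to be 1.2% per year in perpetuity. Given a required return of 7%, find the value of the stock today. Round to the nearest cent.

£21.72

Growing perpetuity: P = D₁ / (r − g) = £1.2600 / (0.07 − 0.012) = £21.72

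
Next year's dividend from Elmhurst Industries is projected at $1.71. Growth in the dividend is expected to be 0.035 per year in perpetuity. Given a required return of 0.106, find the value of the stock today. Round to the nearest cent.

Growing perpetuity: P = D₁ / (r − g) = $1.7100 / (0.106 − 0.035) = $24.08

$24.08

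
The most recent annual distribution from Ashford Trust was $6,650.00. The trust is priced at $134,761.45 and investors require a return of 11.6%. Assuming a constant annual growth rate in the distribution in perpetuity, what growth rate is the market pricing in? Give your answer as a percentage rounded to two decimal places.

6.35%

P = D₀(1+g)/(r−g) ⇒ P(r−g) = D₀(1+g) ⇒ g(P+D₀) = P·r − D₀
g = (P·r − D₀)/(P + D₀) = ($134,761.45×0.116 − $6,650.00) / ($134,761.45 + $6,650.00) = 0.063519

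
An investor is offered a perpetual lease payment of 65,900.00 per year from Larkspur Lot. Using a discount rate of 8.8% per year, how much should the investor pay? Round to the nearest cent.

Level perpetuity: PV = C / r = 65,900.00 / 0.088 = 748,863.64

748863.64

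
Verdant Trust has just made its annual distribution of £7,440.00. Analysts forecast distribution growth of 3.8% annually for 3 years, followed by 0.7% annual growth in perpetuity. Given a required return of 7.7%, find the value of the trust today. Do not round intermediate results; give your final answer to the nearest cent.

£116560.67

D_1 = 7722.72000
D_2 = 8016.18336
D_3 = 8320.79833
Terminal value at year 3: TV = D_3×(1+g_2)/(r−g_2) = 8379.04392/0.07 = 119700.62737
P_0 = D_1/(1+r)^1 + D_2/(1+r)^2 + D_3/(1+r)^3 + TV/(1+r)^3
    = 7170.58496 + 6910.92589 + 6660.66952 + 95818.48872 = 116560.66909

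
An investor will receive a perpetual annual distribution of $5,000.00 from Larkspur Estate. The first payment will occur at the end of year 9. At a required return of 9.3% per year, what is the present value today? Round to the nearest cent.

$26395.25

Value at end of year 8: C / r = $5,000.00 / 0.093 = $53,763.4409
Discount to today: PV = $53,763.4409 / (1 + 0.093)^8 = $53,763.4409 / 2.036861 = $26,395.25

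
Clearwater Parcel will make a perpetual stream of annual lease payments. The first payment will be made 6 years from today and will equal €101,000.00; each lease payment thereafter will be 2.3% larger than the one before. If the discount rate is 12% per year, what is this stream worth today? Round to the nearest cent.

€590825.90

Value at end of year 5: C₁ / (r − g) = €101,000.00 / (0.12 − 0.023) = €1,041,237.1134
Discount to today: PV = €1,041,237.1134 / (1 + 0.12)^5 = €1,041,237.1134 / 1.762342 = €590,825.90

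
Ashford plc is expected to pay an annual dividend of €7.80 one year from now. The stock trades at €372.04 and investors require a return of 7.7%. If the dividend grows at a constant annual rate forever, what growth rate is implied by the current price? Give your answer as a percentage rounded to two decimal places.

P = D₁/(r−g) ⇒ g = r − D₁/P = 0.077 − €7.80/€372.04 = 0.056035

5.60%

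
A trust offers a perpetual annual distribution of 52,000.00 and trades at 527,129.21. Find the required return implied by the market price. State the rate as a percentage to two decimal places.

9.86%

P = C/r ⇒ r = C/P = 52,000.00/527,129.21 = 0.098648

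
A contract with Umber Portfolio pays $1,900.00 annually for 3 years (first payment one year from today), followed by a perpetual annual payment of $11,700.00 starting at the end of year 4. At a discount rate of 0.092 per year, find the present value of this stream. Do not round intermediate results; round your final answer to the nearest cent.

$102455.38

PV of 3-year annuity: $1,900.00 × [1 − (1+0.092)^−3] / 0.092 = 4792.36836
Perpetuity value at year 3: $11,700.00 / 0.092 = 127173.91304
PV of perpetuity: 127173.91304 / (1+0.092)^3 = 97663.01316
Total PV = 4792.36836 + 97663.01316 = 102455.38152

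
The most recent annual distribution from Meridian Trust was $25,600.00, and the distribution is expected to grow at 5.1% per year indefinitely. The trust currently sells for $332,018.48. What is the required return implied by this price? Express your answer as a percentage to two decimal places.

13.20%

D₁ = $25,600.00 × 1.051 = $26,905.6000
P = D₁/(r − g) ⇒ r = D₁/P + g = $26,905.6000/$332,018.48 + 0.051 = 0.081036 + 0.051 = 0.132036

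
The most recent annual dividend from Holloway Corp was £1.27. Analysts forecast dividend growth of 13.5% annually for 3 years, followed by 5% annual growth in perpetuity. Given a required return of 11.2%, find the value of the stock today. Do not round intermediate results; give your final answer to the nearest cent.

£26.84

D_1 = 1.44145
D_2 = 1.63605
D_3 = 1.85691
Terminal value at year 3: TV = D_3×(1+g_2)/(r−g_2) = 1.94976/0.062 = 31.44770
P_0 = D_1/(1+r)^1 + D_2/(1+r)^2 + D_3/(1+r)^3 + TV/(1+r)^3
    = 1.29627 + 1.32308 + 1.35045 + 22.87044 = 26.84023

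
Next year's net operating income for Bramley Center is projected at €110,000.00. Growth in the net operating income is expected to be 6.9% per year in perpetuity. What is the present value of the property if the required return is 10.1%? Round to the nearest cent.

€3437500.00

Growing perpetuity: P = D₁ / (r − g) = €110,000.0000 / (0.101 − 0.069) = €3,437,500.00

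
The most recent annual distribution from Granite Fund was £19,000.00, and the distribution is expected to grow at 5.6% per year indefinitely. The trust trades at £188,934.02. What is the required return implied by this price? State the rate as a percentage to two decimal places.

D₁ = £19,000.00 × 1.056 = £20,064.0000
P = D₁/(r − g) ⇒ r = D₁/P + g = £20,064.0000/£188,934.02 + 0.056 = 0.106196 + 0.056 = 0.162196

16.22%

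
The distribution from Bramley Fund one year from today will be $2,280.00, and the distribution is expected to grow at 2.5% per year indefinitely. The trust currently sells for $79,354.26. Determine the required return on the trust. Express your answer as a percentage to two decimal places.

P = D₁/(r − g) ⇒ r = D₁/P + g = $2,280.0000/$79,354.26 + 0.025 = 0.028732 + 0.025 = 0.053732

5.37%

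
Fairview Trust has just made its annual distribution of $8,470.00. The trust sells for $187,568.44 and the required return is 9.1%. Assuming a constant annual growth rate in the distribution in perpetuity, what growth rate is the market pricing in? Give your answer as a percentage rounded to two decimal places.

P = D₀(1+g)/(r−g) ⇒ P(r−g) = D₀(1+g) ⇒ g(P+D₀) = P·r − D₀
g = (P·r − D₀)/(P + D₀) = ($187,568.44×0.091 − $8,470.00) / ($187,568.44 + $8,470.00) = 0.043862

4.39%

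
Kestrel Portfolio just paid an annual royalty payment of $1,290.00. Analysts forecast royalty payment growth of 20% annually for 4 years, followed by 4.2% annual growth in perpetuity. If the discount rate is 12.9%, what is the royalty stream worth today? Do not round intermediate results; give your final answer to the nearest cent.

$25743.00

D_1 = 1548.00000
D_2 = 1857.60000
D_3 = 2229.12000
D_4 = 2674.94400
Terminal value at year 4: TV = D_4×(1+g_2)/(r−g_2) = 2787.29165/0.087 = 32037.83503
P_0 = D_1/(1+r)^1 + D_2/(1+r)^2 + D_3/(1+r)^3 + D_4/(1+r)^4 + TV/(1+r)^4
    = 1371.12489 + 1457.35152 + 1549.00073 + 1646.41353 + 19719.11379 = 25743.00446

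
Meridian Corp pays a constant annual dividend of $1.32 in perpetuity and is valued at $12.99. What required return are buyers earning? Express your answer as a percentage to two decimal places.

10.16%

P = C/r ⇒ r = C/P = $1.32/$12.99 = 0.101617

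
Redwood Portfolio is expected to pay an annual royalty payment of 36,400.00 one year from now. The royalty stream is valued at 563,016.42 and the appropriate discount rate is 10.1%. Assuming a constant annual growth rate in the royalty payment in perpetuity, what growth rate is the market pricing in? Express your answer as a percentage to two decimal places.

3.63%

P = D₁/(r−g) ⇒ g = r − D₁/P = 0.101 − 36,400.00/563,016.42 = 0.036348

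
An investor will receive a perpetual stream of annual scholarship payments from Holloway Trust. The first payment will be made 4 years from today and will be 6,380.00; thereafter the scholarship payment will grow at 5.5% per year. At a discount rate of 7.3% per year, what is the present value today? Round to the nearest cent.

Value at end of year 3: C₁ / (r − g) = 6,380.00 / (0.073 − 0.055) = 354,444.4444
Discount to today: PV = 354,444.4444 / (1 + 0.073)^3 = 354,444.4444 / 1.235376 = 286,912.19

286912.19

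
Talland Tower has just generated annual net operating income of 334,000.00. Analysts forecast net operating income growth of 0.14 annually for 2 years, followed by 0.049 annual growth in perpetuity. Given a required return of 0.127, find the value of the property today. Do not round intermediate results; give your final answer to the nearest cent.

5275699.95

D_1 = 380760.00000
D_2 = 434066.40000
Terminal value at year 2: TV = D_2×(1+g_2)/(r−g_2) = 455335.65360/0.078 = 5837636.58462
P_0 = D_1/(1+r)^1 + D_2/(1+r)^2 + TV/(1+r)^2
    = 337852.70630 + 341749.85376 + 4596097.39217 = 5275699.95222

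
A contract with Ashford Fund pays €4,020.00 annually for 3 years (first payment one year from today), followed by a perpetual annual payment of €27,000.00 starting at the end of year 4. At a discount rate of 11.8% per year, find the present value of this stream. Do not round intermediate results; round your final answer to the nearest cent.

PV of 3-year annuity: €4,020.00 × [1 − (1+0.118)^−3] / 0.118 = 9688.64236
Perpetuity value at year 3: €27,000.00 / 0.118 = 228813.55932
PV of perpetuity: 228813.55932 / (1+0.118)^3 = 163740.58822
Total PV = 9688.64236 + 163740.58822 = 173429.23058

€173429.23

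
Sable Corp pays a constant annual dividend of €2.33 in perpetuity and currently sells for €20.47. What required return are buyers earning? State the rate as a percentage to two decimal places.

P = C/r ⇒ r = C/P = €2.33/€20.47 = 0.113825

11.38%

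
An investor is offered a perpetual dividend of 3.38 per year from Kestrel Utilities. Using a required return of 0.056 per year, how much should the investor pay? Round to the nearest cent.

Level perpetuity: PV = C / r = 3.38 / 0.056 = 60.36

60.36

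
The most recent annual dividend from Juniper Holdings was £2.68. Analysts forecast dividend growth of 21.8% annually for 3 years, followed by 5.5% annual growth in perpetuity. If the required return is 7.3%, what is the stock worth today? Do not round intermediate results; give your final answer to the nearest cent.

£240.17

D_1 = 3.26424
D_2 = 3.97584
D_3 = 4.84258
Terminal value at year 3: TV = D_3×(1+g_2)/(r−g_2) = 5.10892/0.018 = 283.82890
P_0 = D_1/(1+r)^1 + D_2/(1+r)^2 + D_3/(1+r)^3 + TV/(1+r)^3
    = 3.04216 + 3.45327 + 3.91992 + 229.75102 = 240.16637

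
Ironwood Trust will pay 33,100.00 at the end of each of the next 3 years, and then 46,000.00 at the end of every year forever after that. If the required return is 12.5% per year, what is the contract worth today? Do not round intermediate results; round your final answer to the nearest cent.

337280.66

PV of 3-year annuity: 33,100.00 × [1 − (1+0.125)^−3] / 0.125 = 78822.49657
Perpetuity value at year 3: 46,000.00 / 0.125 = 368000.00000
PV of perpetuity: 368000.00000 / (1+0.125)^3 = 258458.16187
Total PV = 78822.49657 + 258458.16187 = 337280.65844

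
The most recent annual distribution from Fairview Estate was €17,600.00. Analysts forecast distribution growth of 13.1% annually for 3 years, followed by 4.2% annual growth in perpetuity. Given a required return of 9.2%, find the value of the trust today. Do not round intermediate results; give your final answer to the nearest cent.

D_1 = 19905.60000
D_2 = 22513.23360
D_3 = 25462.46720
Terminal value at year 3: TV = D_3×(1+g_2)/(r−g_2) = 26531.89082/0.05 = 530637.81648
P_0 = D_1/(1+r)^1 + D_2/(1+r)^2 + D_3/(1+r)^3 + TV/(1+r)^3
    = 18228.57143 + 18879.59184 + 19553.86297 + 407502.50437 = 464164.53061

€464164.53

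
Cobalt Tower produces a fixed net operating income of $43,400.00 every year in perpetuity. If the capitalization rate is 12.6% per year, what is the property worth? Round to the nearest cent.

Level perpetuity: PV = C / r = $43,400.00 / 0.126 = $344,444.44

$344444.44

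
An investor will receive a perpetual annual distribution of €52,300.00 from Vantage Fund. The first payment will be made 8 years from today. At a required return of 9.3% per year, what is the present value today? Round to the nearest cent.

Value at end of year 7: C / r = €52,300.00 / 0.093 = €562,365.5914
Discount to today: PV = €562,365.5914 / (1 + 0.093)^7 = €562,365.5914 / 1.863550 = €301,771.07

€301771.07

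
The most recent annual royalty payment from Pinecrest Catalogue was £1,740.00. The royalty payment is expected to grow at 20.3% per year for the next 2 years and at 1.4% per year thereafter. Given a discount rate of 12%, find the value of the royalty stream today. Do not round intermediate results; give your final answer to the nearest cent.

D_1 = 2093.22000
D_2 = 2518.14366
Terminal value at year 2: TV = D_2×(1+g_2)/(r−g_2) = 2553.39767/0.106 = 24088.65728
P_0 = D_1/(1+r)^1 + D_2/(1+r)^2 + TV/(1+r)^2
    = 1868.94643 + 2007.44871 + 19203.33010 = 23079.72524

£23079.73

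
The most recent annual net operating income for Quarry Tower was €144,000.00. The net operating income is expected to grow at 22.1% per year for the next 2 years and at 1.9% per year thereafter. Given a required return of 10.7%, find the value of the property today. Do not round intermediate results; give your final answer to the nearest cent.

D_1 = 175824.00000
D_2 = 214681.10400
Terminal value at year 2: TV = D_2×(1+g_2)/(r−g_2) = 218760.04498/0.088 = 2485909.60200
P_0 = D_1/(1+r)^1 + D_2/(1+r)^2 + TV/(1+r)^2
    = 158829.26829 + 175185.66991 + 2028570.42766 = 2362585.36585

€2362585.37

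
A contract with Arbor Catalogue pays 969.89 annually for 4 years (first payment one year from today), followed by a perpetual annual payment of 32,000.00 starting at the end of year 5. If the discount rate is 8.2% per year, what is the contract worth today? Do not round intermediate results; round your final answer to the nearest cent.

287924.12

PV of 4-year annuity: 969.89 × [1 − (1+0.082)^−4] / 0.082 = 3198.14958
Perpetuity value at year 4: 32,000.00 / 0.082 = 390243.90244
PV of perpetuity: 390243.90244 / (1+0.082)^4 = 284725.97110
Total PV = 3198.14958 + 284725.97110 = 287924.12068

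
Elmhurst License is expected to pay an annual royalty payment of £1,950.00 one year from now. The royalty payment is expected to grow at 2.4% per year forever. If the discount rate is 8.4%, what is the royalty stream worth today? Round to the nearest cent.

£32500.00

Growing perpetuity: P = D₁ / (r − g) = £1,950.0000 / (0.084 − 0.024) = £32,500.00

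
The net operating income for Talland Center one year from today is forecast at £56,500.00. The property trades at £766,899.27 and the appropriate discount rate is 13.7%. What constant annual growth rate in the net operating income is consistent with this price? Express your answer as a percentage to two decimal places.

6.33%

P = D₁/(r−g) ⇒ g = r − D₁/P = 0.137 − £56,500.00/£766,899.27 = 0.063327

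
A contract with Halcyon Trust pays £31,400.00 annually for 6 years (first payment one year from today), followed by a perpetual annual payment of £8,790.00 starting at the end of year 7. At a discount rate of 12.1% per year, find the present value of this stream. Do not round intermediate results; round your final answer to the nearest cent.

£165340.87

PV of 6-year annuity: £31,400.00 × [1 − (1+0.121)^−6] / 0.121 = 128733.38595
Perpetuity value at year 6: £8,790.00 / 0.121 = 72644.62810
PV of perpetuity: 72644.62810 / (1+0.121)^6 = 36607.47961
Total PV = 128733.38595 + 36607.47961 = 165340.86556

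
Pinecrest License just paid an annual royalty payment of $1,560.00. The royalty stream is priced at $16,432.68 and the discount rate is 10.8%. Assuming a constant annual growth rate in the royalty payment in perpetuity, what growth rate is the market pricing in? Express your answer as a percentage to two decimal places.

1.19%

P = D₀(1+g)/(r−g) ⇒ P(r−g) = D₀(1+g) ⇒ g(P+D₀) = P·r − D₀
g = (P·r − D₀)/(P + D₀) = ($16,432.68×0.108 − $1,560.00) / ($16,432.68 + $1,560.00) = 0.011934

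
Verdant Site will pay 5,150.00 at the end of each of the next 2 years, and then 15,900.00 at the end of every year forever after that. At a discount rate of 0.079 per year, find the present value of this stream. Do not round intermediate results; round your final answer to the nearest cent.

182069.41

PV of 2-year annuity: 5,150.00 × [1 − (1+0.079)^−2] / 0.079 = 9196.42067
Perpetuity value at year 2: 15,900.00 / 0.079 = 201265.82278
PV of perpetuity: 201265.82278 / (1+0.079)^2 = 172872.99003
Total PV = 9196.42067 + 172872.99003 = 182069.41070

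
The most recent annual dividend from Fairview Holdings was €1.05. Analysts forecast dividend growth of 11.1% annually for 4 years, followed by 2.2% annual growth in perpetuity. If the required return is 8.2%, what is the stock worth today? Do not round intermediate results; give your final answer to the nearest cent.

€24.37

D_1 = 1.16655
D_2 = 1.29604
D_3 = 1.43990
D_4 = 1.59973
Terminal value at year 4: TV = D_4×(1+g_2)/(r−g_2) = 1.63492/0.06 = 27.24866
P_0 = D_1/(1+r)^1 + D_2/(1+r)^2 + D_3/(1+r)^3 + D_4/(1+r)^4 + TV/(1+r)^4
    = 1.07814 + 1.10704 + 1.13671 + 1.16718 + 19.88090 = 24.36997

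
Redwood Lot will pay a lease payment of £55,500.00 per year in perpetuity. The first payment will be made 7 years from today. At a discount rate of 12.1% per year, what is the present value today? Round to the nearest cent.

£231139.38

Value at end of year 6: C / r = £55,500.00 / 0.121 = £458,677.6860
Discount to today: PV = £458,677.6860 / (1 + 0.121)^6 = £458,677.6860 / 1.984420 = £231,139.38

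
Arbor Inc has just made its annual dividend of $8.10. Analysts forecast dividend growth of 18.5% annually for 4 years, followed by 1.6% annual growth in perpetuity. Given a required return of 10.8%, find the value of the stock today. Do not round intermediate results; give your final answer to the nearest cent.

$155.47

D_1 = 9.59850
D_2 = 11.37422
D_3 = 13.47845
D_4 = 15.97197
Terminal value at year 4: TV = D_4×(1+g_2)/(r−g_2) = 16.22752/0.092 = 176.38608
P_0 = D_1/(1+r)^1 + D_2/(1+r)^2 + D_3/(1+r)^3 + D_4/(1+r)^4 + TV/(1+r)^4
    = 8.66291 + 9.26493 + 9.90879 + 10.59740 + 117.03217 = 155.46620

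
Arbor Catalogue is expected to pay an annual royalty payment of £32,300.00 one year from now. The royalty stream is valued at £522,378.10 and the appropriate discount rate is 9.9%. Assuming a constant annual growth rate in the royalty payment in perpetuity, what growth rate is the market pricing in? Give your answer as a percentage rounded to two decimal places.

P = D₁/(r−g) ⇒ g = r − D₁/P = 0.099 − £32,300.00/£522,378.10 = 0.037167

3.72%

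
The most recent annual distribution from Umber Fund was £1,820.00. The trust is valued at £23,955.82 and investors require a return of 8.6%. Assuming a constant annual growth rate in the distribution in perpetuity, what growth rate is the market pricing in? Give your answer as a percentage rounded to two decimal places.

P = D₀(1+g)/(r−g) ⇒ P(r−g) = D₀(1+g) ⇒ g(P+D₀) = P·r − D₀
g = (P·r − D₀)/(P + D₀) = (£23,955.82×0.086 − £1,820.00) / (£23,955.82 + £1,820.00) = 0.009319

0.93%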